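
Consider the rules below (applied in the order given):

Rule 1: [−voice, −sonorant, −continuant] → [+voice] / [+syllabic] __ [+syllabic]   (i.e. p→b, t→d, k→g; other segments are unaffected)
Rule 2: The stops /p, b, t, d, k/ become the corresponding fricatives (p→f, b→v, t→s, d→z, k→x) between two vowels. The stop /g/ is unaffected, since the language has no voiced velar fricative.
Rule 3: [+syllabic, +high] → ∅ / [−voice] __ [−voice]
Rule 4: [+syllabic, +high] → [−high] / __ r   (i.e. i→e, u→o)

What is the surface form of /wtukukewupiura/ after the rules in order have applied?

Rule 1 (intervocalic voicing): /k/ is a voiceless stop between vowels /u/ and /u/, so it voices to [g]. /k/ is a voiceless stop between vowels /u/ and /e/, so it voices to [g]. /p/ is a voiceless stop between vowels /u/ and /i/, so it voices to [b]. /wtukukewupiura/ → wtugugewubiura.
Rule 2 (intervocalic spirantization): /b/ is a stop between vowels /u/ and /i/, so it spirantizes to the fricative [v]. /wtugugewubiura/ → wtugugewuviura.
Rule 3 (high vowel syncope): no segment meets the environment; /wtugugewuviura/ is unchanged.
Rule 4 (pre-rhotic lowering): /u/ is a high vowel immediately before /r/, so it lowers to [o]. /wtugugewuviura/ → wtugugewuviora.

wtugugewuviora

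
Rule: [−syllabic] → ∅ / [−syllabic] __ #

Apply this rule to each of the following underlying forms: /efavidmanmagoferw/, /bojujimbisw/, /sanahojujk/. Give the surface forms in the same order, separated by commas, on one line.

/efavidmanmagoferw/: /w/ is the second consonant of a word-final cluster /rw/, so it deletes. → [efavidmanmagofer].
/bojujimbisw/: /w/ is the second consonant of a word-final cluster /sw/, so it deletes. → [bojujimbis].
/sanahojujk/: /k/ is the second consonant of a word-final cluster /jk/, so it deletes. → [sanahojuj].

efavidmanmagofer, bojujimbis, sanahojuj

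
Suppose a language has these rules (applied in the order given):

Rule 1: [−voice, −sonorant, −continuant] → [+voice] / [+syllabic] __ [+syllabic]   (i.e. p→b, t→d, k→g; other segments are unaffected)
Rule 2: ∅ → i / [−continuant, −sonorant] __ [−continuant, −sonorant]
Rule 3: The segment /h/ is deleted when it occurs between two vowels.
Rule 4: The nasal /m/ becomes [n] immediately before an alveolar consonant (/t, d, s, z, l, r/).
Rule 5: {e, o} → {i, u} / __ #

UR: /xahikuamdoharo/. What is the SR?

xaiguandoaru

Rule 1 (intervocalic voicing): /k/ is a voiceless stop between vowels /i/ and /u/, so it voices to [g]. /xahikuamdoharo/ → xahiguamdoharo.
Rule 2 (stop-cluster i-epenthesis): no segment meets the environment; /xahiguamdoharo/ is unchanged.
Rule 3 (intervocalic h-deletion): /h/ occurs between vowels /a/ and /i/, so it deletes. /h/ occurs between vowels /o/ and /a/, so it deletes. /xahiguamdoharo/ → xaiguamdoaro.
Rule 4 (nasal place assimilation): /m/ precedes the alveolar consonant /d/, so it assimilates in place to [n]. /xaiguamdoaro/ → xaiguandoaro.
Rule 5 (final vowel raising): /o/ is a mid vowel in word-final position, so it raises to [u]. /xaiguandoaro/ → xaiguandoaru.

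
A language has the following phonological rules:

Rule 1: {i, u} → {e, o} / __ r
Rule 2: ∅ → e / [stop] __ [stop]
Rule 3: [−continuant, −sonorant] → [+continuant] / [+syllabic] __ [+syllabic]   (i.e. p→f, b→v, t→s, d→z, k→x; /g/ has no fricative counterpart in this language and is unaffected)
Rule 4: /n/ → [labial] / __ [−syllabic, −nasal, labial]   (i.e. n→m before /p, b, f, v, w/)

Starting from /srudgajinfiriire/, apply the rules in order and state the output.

Rule 1 (pre-rhotic lowering): /i/ is a high vowel immediately before /r/, so it lowers to [e]. /i/ is a high vowel immediately before /r/, so it lowers to [e]. /srudgajinfiriire/ → srudgajinferiere.
Rule 2 (stop-cluster e-epenthesis): /d/ and /g/ form a stop–stop cluster, so [e] is inserted between them. /srudgajinferiere/ → srudegajinferiere.
Rule 3 (intervocalic spirantization): /d/ is a stop between vowels /u/ and /e/, so it spirantizes to the fricative [z]. /srudegajinferiere/ → sruzegajinferiere.
Rule 4 (nasal place assimilation): /n/ precedes the labial consonant /f/, so it assimilates in place to [m]. /sruzegajinferiere/ → sruzegajimferiere.

sruzegajimferiere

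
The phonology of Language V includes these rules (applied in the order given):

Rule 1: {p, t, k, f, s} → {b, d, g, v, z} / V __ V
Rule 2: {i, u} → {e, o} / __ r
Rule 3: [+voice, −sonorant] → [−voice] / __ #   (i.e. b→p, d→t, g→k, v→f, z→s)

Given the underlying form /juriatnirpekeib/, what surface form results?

Rule 1 (intervocalic voicing): /k/ is a voiceless obstruent between vowels /e/ and /e/, so it voices to [g]. /juriatnirpekeib/ → juriatnirpegeib.
Rule 2 (pre-rhotic lowering): /u/ is a high vowel immediately before /r/, so it lowers to [o]. /i/ is a high vowel immediately before /r/, so it lowers to [e]. /juriatnirpegeib/ → joriatnerpegeib.
Rule 3 (final devoicing): /b/ is a voiced obstruent in word-final position, so it devoices to [p]. /joriatnerpegeib/ → joriatnerpegeip.

joriatnerpegeip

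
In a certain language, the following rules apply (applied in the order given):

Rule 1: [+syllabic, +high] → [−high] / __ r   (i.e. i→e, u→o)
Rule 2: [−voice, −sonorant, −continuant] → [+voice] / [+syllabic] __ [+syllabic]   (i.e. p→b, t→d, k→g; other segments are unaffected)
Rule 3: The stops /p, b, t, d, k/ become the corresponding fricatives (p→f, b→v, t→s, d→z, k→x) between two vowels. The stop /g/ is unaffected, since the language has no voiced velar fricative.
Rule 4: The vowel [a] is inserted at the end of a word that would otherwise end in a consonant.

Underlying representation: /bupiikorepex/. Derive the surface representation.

Rule 1 (pre-rhotic lowering): no segment meets the environment; /bupiikorepex/ is unchanged.
Rule 2 (intervocalic voicing): /p/ is a voiceless stop between vowels /u/ and /i/, so it voices to [b]. /k/ is a voiceless stop between vowels /i/ and /o/, so it voices to [g]. /p/ is a voiceless stop between vowels /e/ and /e/, so it voices to [b]. /bupiikorepex/ → bubiigorebex.
Rule 3 (intervocalic spirantization): /b/ is a stop between vowels /u/ and /i/, so it spirantizes to the fricative [v]. /b/ is a stop between vowels /e/ and /e/, so it spirantizes to the fricative [v]. /bubiigorebex/ → buviigorevex.
Rule 4 (final a-epenthesis): the form ends in the consonant /x/, so [a] is inserted word-finally. /buviigorevex/ → buviigorevexa.

buviigorevexa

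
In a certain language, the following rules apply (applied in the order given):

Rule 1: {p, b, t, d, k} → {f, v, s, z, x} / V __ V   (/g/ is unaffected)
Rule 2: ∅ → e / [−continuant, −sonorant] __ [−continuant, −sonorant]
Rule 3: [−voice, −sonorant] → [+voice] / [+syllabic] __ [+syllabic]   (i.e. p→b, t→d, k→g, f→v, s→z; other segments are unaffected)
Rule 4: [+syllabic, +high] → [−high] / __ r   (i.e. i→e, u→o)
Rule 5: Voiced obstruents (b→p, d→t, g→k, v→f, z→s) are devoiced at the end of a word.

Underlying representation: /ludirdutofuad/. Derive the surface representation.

luzerduzovuat

Rule 1 (intervocalic spirantization): /d/ is a stop between vowels /u/ and /i/, so it spirantizes to the fricative [z]. /t/ is a stop between vowels /u/ and /o/, so it spirantizes to the fricative [s]. /ludirdutofuad/ → luzirdusofuad.
Rule 2 (stop-cluster e-epenthesis): no segment meets the environment; /luzirdusofuad/ is unchanged.
Rule 3 (intervocalic voicing): /s/ is a voiceless obstruent between vowels /u/ and /o/, so it voices to [z]. /f/ is a voiceless obstruent between vowels /o/ and /u/, so it voices to [v]. /luzirdusofuad/ → luzirduzovuad.
Rule 4 (pre-rhotic lowering): /i/ is a high vowel immediately before /r/, so it lowers to [e]. /luzirduzovuad/ → luzerduzovuad.
Rule 5 (final devoicing): /d/ is a voiced obstruent in word-final position, so it devoices to [t]. /luzerduzovuad/ → luzerduzovuat.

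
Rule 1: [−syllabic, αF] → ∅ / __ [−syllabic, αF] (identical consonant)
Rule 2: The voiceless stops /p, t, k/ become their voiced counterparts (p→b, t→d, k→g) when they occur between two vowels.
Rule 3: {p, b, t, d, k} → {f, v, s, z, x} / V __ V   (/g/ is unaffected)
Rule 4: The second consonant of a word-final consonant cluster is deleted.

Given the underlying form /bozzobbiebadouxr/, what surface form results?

Rule 1 (degemination): /zz/ is a geminate; the first /z/ deletes. /bb/ is a geminate; the first /b/ deletes. /bozzobbiebadouxr/ → bozobiebadouxr.
Rule 2 (intervocalic voicing): no segment meets the environment; /bozobiebadouxr/ is unchanged.
Rule 3 (intervocalic spirantization): /b/ is a stop between vowels /o/ and /i/, so it spirantizes to the fricative [v]. /b/ is a stop between vowels /e/ and /a/, so it spirantizes to the fricative [v]. /d/ is a stop between vowels /a/ and /o/, so it spirantizes to the fricative [z]. /bozobiebadouxr/ → bozovievazouxr.
Rule 4 (final cluster simplification): /r/ is the second consonant of a word-final cluster /xr/, so it deletes. /bozovievazouxr/ → bozovievazoux.

bozovievazoux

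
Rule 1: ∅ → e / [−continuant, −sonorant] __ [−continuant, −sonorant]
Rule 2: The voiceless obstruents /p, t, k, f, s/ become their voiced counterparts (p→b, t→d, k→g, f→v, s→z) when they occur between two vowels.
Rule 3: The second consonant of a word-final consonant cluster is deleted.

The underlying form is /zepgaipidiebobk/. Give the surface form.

Rule 1 (stop-cluster e-epenthesis): /p/ and /g/ form a stop–stop cluster, so [e] is inserted between them. /b/ and /k/ form a stop–stop cluster, so [e] is inserted between them. /zepgaipidiebobk/ → zepegaipidiebobek.
Rule 2 (intervocalic voicing): /p/ is a voiceless obstruent between vowels /e/ and /e/, so it voices to [b]. /p/ is a voiceless obstruent between vowels /i/ and /i/, so it voices to [b]. /zepegaipidiebobek/ → zebegaibidiebobek.
Rule 3 (final cluster simplification): no segment meets the environment; /zebegaibidiebobek/ is unchanged.

zebegaibidiebobek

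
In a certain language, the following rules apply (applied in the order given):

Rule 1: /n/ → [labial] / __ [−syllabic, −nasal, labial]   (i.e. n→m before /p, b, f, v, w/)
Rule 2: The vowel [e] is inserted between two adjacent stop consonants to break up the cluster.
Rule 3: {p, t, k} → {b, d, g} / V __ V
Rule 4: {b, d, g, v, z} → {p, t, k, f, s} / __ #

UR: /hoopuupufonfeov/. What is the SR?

hoobuubufomfeof

Rule 1 (nasal place assimilation): /n/ precedes the labial consonant /f/, so it assimilates in place to [m]. /hoopuupufonfeov/ → hoopuupufomfeov.
Rule 2 (stop-cluster e-epenthesis): no segment meets the environment; /hoopuupufomfeov/ is unchanged.
Rule 3 (intervocalic voicing): /p/ is a voiceless stop between vowels /o/ and /u/, so it voices to [b]. /p/ is a voiceless stop between vowels /u/ and /u/, so it voices to [b]. /hoopuupufomfeov/ → hoobuubufomfeov.
Rule 4 (final devoicing): /v/ is a voiced obstruent in word-final position, so it devoices to [f]. /hoobuubufomfeov/ → hoobuubufomfeof.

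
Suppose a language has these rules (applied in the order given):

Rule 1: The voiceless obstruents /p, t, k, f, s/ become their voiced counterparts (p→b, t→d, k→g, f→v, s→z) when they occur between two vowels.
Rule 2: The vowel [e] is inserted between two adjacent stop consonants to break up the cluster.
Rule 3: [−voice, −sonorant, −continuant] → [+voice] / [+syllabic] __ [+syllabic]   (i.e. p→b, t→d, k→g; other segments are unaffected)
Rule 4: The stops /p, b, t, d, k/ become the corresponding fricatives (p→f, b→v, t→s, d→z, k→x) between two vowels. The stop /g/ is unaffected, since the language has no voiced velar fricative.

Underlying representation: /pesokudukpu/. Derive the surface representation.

Rule 1 (intervocalic voicing): /s/ is a voiceless obstruent between vowels /e/ and /o/, so it voices to [z]. /k/ is a voiceless obstruent between vowels /o/ and /u/, so it voices to [g]. /pesokudukpu/ → pezogudukpu.
Rule 2 (stop-cluster e-epenthesis): /k/ and /p/ form a stop–stop cluster, so [e] is inserted between them. /pezogudukpu/ → pezogudukepu.
Rule 3 (intervocalic voicing): /k/ is a voiceless stop between vowels /u/ and /e/, so it voices to [g]. /p/ is a voiceless stop between vowels /e/ and /u/, so it voices to [b]. /pezogudukepu/ → pezogudugebu.
Rule 4 (intervocalic spirantization): /d/ is a stop between vowels /u/ and /u/, so it spirantizes to the fricative [z]. /b/ is a stop between vowels /e/ and /u/, so it spirantizes to the fricative [v]. /pezogudugebu/ → pezoguzugevu.

pezoguzugevu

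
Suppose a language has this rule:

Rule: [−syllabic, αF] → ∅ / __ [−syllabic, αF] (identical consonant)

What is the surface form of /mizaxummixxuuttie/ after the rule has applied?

/mm/ is a geminate; the first /m/ deletes.
/xx/ is a geminate; the first /x/ deletes.
/tt/ is a geminate; the first /t/ deletes.
Surface form: [mizaxumixuutie].

mizaxumixuutie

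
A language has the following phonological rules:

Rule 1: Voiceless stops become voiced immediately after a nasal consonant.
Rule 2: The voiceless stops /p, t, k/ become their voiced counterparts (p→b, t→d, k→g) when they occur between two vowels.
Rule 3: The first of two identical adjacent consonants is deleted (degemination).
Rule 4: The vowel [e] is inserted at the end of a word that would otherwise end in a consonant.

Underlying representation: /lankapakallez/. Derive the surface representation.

langabagaleze

Rule 1 (post-nasal voicing): /k/ is a voiceless stop immediately after the nasal /n/, so it voices to [g]. /lankapakallez/ → langapakallez.
Rule 2 (intervocalic voicing): /p/ is a voiceless stop between vowels /a/ and /a/, so it voices to [b]. /k/ is a voiceless stop between vowels /a/ and /a/, so it voices to [g]. /langapakallez/ → langabagallez.
Rule 3 (degemination): /ll/ is a geminate; the first /l/ deletes. /langabagallez/ → langabagalez.
Rule 4 (final e-epenthesis): the form ends in the consonant /z/, so [e] is inserted word-finally. /langabagalez/ → langabagaleze.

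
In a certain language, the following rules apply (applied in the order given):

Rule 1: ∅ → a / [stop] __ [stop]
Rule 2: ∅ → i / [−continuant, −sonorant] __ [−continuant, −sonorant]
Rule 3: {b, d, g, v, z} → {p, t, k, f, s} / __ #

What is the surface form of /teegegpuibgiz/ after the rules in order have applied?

Rule 1 (stop-cluster a-epenthesis): /g/ and /p/ form a stop–stop cluster, so [a] is inserted between them. /b/ and /g/ form a stop–stop cluster, so [a] is inserted between them. /teegegpuibgiz/ → teegegapuibagiz.
Rule 2 (stop-cluster i-epenthesis): no segment meets the environment; /teegegapuibagiz/ is unchanged.
Rule 3 (final devoicing): /z/ is a voiced obstruent in word-final position, so it devoices to [s]. /teegegapuibagiz/ → teegegapuibagis.

teegegapuibagis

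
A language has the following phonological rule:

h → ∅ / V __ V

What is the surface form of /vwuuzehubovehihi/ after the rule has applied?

vwuuzeuboveii

/h/ occurs between vowels /e/ and /u/, so it deletes.
/h/ occurs between vowels /e/ and /i/, so it deletes.
/h/ occurs between vowels /i/ and /i/, so it deletes.
Surface form: [vwuuzeuboveii].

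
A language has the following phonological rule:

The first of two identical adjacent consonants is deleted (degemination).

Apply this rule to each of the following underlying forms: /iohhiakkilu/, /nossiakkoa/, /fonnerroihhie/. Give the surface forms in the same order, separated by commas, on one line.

iohiakilu, nosiakoa, foneroihie

/iohhiakkilu/: /hh/ is a geminate; the first /h/ deletes. /kk/ is a geminate; the first /k/ deletes. → [iohiakilu].
/nossiakkoa/: /ss/ is a geminate; the first /s/ deletes. /kk/ is a geminate; the first /k/ deletes. → [nosiakoa].
/fonnerroihhie/: /nn/ is a geminate; the first /n/ deletes. /rr/ is a geminate; the first /r/ deletes. /hh/ is a geminate; the first /h/ deletes. → [foneroihie].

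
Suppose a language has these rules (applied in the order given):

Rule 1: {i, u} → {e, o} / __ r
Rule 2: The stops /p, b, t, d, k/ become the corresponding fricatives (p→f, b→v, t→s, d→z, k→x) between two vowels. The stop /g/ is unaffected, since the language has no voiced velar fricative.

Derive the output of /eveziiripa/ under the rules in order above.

Rule 1 (pre-rhotic lowering): /i/ is a high vowel immediately before /r/, so it lowers to [e]. /eveziiripa/ → evezieripa.
Rule 2 (intervocalic spirantization): /p/ is a stop between vowels /i/ and /a/, so it spirantizes to the fricative [f]. /evezieripa/ → evezierifa.

evezierifa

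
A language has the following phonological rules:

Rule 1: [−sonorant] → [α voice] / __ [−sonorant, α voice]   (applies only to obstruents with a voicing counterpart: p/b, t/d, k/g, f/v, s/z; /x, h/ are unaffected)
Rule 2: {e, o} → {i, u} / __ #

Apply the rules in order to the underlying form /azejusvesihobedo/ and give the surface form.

Rule 1 (regressive voicing assimilation): /s/ precedes the voiced obstruent /v/, so it voices to [z] by assimilation. /azejusvesihobedo/ → azejuzvesihobedo.
Rule 2 (final vowel raising): /o/ is a mid vowel in word-final position, so it raises to [u]. /azejuzvesihobedo/ → azejuzvesihobedu.

azejuzvesihobedu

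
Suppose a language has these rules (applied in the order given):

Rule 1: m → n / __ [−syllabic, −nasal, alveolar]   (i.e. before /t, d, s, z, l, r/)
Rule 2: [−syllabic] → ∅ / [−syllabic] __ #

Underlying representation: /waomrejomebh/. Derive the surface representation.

Rule 1 (nasal place assimilation): /m/ precedes the alveolar consonant /r/, so it assimilates in place to [n]. /waomrejomebh/ → waonrejomebh.
Rule 2 (final cluster simplification): /h/ is the second consonant of a word-final cluster /bh/, so it deletes. /waonrejomebh/ → waonrejomeb.

waonrejomeb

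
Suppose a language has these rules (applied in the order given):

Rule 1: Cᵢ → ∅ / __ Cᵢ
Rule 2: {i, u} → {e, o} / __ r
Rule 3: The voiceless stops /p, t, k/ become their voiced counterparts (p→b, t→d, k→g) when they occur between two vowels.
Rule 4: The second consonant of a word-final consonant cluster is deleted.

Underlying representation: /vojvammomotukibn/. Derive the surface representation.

vojvamomodugib

Rule 1 (degemination): /mm/ is a geminate; the first /m/ deletes. /vojvammomotukibn/ → vojvamomotukibn.
Rule 2 (pre-rhotic lowering): no segment meets the environment; /vojvamomotukibn/ is unchanged.
Rule 3 (intervocalic voicing): /t/ is a voiceless stop between vowels /o/ and /u/, so it voices to [d]. /k/ is a voiceless stop between vowels /u/ and /i/, so it voices to [g]. /vojvamomotukibn/ → vojvamomodugibn.
Rule 4 (final cluster simplification): /n/ is the second consonant of a word-final cluster /bn/, so it deletes. /vojvamomodugibn/ → vojvamomodugib.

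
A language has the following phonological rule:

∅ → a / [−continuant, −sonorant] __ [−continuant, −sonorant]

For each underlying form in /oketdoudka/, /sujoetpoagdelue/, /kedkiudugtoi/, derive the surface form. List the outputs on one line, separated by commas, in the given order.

oketadoudaka, sujoetapoagadelue, kedakiudugatoi

/oketdoudka/: /t/ and /d/ form a stop–stop cluster, so [a] is inserted between them. /d/ and /k/ form a stop–stop cluster, so [a] is inserted between them. → [oketadoudaka].
/sujoetpoagdelue/: /t/ and /p/ form a stop–stop cluster, so [a] is inserted between them. /g/ and /d/ form a stop–stop cluster, so [a] is inserted between them. → [sujoetapoagadelue].
/kedkiudugtoi/: /d/ and /k/ form a stop–stop cluster, so [a] is inserted between them. /g/ and /t/ form a stop–stop cluster, so [a] is inserted between them. → [kedakiudugatoi].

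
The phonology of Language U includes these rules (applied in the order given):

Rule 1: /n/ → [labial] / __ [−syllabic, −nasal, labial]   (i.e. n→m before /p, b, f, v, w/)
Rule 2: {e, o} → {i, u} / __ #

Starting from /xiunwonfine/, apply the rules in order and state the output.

Rule 1 (nasal place assimilation): /n/ precedes the labial consonant /w/, so it assimilates in place to [m]. /n/ precedes the labial consonant /f/, so it assimilates in place to [m]. /xiunwonfine/ → xiumwomfine.
Rule 2 (final vowel raising): /e/ is a mid vowel in word-final position, so it raises to [i]. /xiumwomfine/ → xiumwomfini.

xiumwomfini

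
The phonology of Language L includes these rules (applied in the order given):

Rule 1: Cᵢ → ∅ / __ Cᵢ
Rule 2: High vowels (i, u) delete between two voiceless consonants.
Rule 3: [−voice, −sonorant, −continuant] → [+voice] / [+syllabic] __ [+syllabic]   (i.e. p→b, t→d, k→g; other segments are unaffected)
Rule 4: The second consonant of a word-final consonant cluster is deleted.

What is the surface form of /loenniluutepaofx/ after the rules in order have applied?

Rule 1 (degemination): /nn/ is a geminate; the first /n/ deletes. /loenniluutepaofx/ → loeniluutepaofx.
Rule 2 (high vowel syncope): no segment meets the environment; /loeniluutepaofx/ is unchanged.
Rule 3 (intervocalic voicing): /t/ is a voiceless stop between vowels /u/ and /e/, so it voices to [d]. /p/ is a voiceless stop between vowels /e/ and /a/, so it voices to [b]. /loeniluutepaofx/ → loeniluudebaofx.
Rule 4 (final cluster simplification): /x/ is the second consonant of a word-final cluster /fx/, so it deletes. /loeniluudebaofx/ → loeniluudebaof.

loeniluudebaof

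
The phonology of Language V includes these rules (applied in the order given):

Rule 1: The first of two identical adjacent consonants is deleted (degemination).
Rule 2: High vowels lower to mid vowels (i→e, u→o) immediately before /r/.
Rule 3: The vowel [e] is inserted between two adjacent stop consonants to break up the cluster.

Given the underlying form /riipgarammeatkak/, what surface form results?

riipegarameatekak

Rule 1 (degemination): /mm/ is a geminate; the first /m/ deletes. /riipgarammeatkak/ → riipgarameatkak.
Rule 2 (pre-rhotic lowering): no segment meets the environment; /riipgarameatkak/ is unchanged.
Rule 3 (stop-cluster e-epenthesis): /p/ and /g/ form a stop–stop cluster, so [e] is inserted between them. /t/ and /k/ form a stop–stop cluster, so [e] is inserted between them. /riipgarameatkak/ → riipegarameatekak.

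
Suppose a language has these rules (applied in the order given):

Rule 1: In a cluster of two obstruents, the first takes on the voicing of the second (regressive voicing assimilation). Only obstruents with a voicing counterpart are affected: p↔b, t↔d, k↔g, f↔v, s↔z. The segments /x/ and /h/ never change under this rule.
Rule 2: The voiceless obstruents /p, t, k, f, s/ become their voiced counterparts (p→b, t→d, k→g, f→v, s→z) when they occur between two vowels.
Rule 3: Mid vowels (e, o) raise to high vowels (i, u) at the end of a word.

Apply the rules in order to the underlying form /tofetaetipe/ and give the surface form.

tovedaedibi

Rule 1 (regressive voicing assimilation): no segment meets the environment; /tofetaetipe/ is unchanged.
Rule 2 (intervocalic voicing): /f/ is a voiceless obstruent between vowels /o/ and /e/, so it voices to [v]. /t/ is a voiceless obstruent between vowels /e/ and /a/, so it voices to [d]. /t/ is a voiceless obstruent between vowels /e/ and /i/, so it voices to [d]. /p/ is a voiceless obstruent between vowels /i/ and /e/, so it voices to [b]. /tofetaetipe/ → tovedaedibe.
Rule 3 (final vowel raising): /e/ is a mid vowel in word-final position, so it raises to [i]. /tovedaedibe/ → tovedaedibi.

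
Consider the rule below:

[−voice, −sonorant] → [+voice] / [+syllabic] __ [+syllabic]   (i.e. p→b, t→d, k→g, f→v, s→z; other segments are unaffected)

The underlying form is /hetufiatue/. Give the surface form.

heduviadue

/t/ is a voiceless obstruent between vowels /e/ and /u/, so it voices to [d].
/f/ is a voiceless obstruent between vowels /u/ and /i/, so it voices to [v].
/t/ is a voiceless obstruent between vowels /a/ and /u/, so it voices to [d].
Surface form: [heduviadue].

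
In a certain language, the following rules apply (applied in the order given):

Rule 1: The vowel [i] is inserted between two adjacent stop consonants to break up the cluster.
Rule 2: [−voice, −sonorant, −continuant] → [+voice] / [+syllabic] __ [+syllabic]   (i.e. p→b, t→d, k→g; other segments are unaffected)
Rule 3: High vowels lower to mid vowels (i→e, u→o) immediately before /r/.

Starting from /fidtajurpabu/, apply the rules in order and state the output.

fididajorpabu

Rule 1 (stop-cluster i-epenthesis): /d/ and /t/ form a stop–stop cluster, so [i] is inserted between them. /fidtajurpabu/ → fiditajurpabu.
Rule 2 (intervocalic voicing): /t/ is a voiceless stop between vowels /i/ and /a/, so it voices to [d]. /fiditajurpabu/ → fididajurpabu.
Rule 3 (pre-rhotic lowering): /u/ is a high vowel immediately before /r/, so it lowers to [o]. /fididajurpabu/ → fididajorpabu.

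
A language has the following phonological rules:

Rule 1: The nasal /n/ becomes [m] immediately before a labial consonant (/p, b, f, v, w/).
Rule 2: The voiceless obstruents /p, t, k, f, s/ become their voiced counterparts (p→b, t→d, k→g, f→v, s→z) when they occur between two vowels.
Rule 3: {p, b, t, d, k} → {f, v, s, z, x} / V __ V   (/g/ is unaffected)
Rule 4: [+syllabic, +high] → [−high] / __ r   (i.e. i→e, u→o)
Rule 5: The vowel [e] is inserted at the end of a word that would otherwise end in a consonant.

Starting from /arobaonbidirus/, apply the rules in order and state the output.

arovaombizeruse

Rule 1 (nasal place assimilation): /n/ precedes the labial consonant /b/, so it assimilates in place to [m]. /arobaonbidirus/ → arobaombidirus.
Rule 2 (intervocalic voicing): no segment meets the environment; /arobaombidirus/ is unchanged.
Rule 3 (intervocalic spirantization): /b/ is a stop between vowels /o/ and /a/, so it spirantizes to the fricative [v]. /d/ is a stop between vowels /i/ and /i/, so it spirantizes to the fricative [z]. /arobaombidirus/ → arovaombizirus.
Rule 4 (pre-rhotic lowering): /i/ is a high vowel immediately before /r/, so it lowers to [e]. /arovaombizirus/ → arovaombizerus.
Rule 5 (final e-epenthesis): the form ends in the consonant /s/, so [e] is inserted word-finally. /arovaombizerus/ → arovaombizeruse.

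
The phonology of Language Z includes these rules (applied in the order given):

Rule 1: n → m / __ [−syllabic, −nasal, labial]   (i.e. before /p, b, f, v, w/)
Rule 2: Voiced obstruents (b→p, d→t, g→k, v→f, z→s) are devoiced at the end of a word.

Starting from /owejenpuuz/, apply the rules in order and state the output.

Rule 1 (nasal place assimilation): /n/ precedes the labial consonant /p/, so it assimilates in place to [m]. /owejenpuuz/ → owejempuuz.
Rule 2 (final devoicing): /z/ is a voiced obstruent in word-final position, so it devoices to [s]. /owejempuuz/ → owejempuus.

owejempuus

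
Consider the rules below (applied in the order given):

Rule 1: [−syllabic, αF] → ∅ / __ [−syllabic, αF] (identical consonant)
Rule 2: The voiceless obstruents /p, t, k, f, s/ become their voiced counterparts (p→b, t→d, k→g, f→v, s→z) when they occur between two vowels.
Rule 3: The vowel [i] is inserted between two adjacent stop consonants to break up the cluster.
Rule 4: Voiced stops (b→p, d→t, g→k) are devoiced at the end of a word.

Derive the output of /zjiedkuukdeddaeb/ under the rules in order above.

Rule 1 (degemination): /dd/ is a geminate; the first /d/ deletes. /zjiedkuukdeddaeb/ → zjiedkuukdedaeb.
Rule 2 (intervocalic voicing): no segment meets the environment; /zjiedkuukdedaeb/ is unchanged.
Rule 3 (stop-cluster i-epenthesis): /d/ and /k/ form a stop–stop cluster, so [i] is inserted between them. /k/ and /d/ form a stop–stop cluster, so [i] is inserted between them. /zjiedkuukdedaeb/ → zjiedikuukidedaeb.
Rule 4 (final devoicing): /b/ is a voiced stop in word-final position, so it devoices to [p]. /zjiedikuukidedaeb/ → zjiedikuukidedaep.

zjiedikuukidedaep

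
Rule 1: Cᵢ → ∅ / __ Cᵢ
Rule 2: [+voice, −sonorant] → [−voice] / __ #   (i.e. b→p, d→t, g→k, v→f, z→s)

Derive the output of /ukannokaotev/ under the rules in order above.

Rule 1 (degemination): /nn/ is a geminate; the first /n/ deletes. /ukannokaotev/ → ukanokaotev.
Rule 2 (final devoicing): /v/ is a voiced obstruent in word-final position, so it devoices to [f]. /ukanokaotev/ → ukanokaotef.

ukanokaotef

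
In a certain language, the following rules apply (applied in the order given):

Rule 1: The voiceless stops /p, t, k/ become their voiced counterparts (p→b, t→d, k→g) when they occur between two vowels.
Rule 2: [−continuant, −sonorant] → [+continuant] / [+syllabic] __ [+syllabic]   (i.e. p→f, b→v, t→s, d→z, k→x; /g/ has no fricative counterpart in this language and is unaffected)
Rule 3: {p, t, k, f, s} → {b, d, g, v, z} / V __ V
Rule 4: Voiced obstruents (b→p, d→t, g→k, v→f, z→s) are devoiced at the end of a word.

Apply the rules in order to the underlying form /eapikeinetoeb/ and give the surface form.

eavigeinezoep

Rule 1 (intervocalic voicing): /p/ is a voiceless stop between vowels /a/ and /i/, so it voices to [b]. /k/ is a voiceless stop between vowels /i/ and /e/, so it voices to [g]. /t/ is a voiceless stop between vowels /e/ and /o/, so it voices to [d]. /eapikeinetoeb/ → eabigeinedoeb.
Rule 2 (intervocalic spirantization): /b/ is a stop between vowels /a/ and /i/, so it spirantizes to the fricative [v]. /d/ is a stop between vowels /e/ and /o/, so it spirantizes to the fricative [z]. /eabigeinedoeb/ → eavigeinezoeb.
Rule 3 (intervocalic voicing): no segment meets the environment; /eavigeinezoeb/ is unchanged.
Rule 4 (final devoicing): /b/ is a voiced obstruent in word-final position, so it devoices to [p]. /eavigeinezoeb/ → eavigeinezoep.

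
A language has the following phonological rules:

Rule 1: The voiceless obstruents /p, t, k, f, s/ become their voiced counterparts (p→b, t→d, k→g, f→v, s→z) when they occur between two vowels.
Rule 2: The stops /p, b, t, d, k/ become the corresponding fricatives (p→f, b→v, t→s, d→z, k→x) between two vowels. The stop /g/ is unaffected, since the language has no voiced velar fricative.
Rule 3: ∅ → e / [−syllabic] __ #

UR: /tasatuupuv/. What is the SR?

tazazuuvuve

Rule 1 (intervocalic voicing): /s/ is a voiceless obstruent between vowels /a/ and /a/, so it voices to [z]. /t/ is a voiceless obstruent between vowels /a/ and /u/, so it voices to [d]. /p/ is a voiceless obstruent between vowels /u/ and /u/, so it voices to [b]. /tasatuupuv/ → tazaduubuv.
Rule 2 (intervocalic spirantization): /d/ is a stop between vowels /a/ and /u/, so it spirantizes to the fricative [z]. /b/ is a stop between vowels /u/ and /u/, so it spirantizes to the fricative [v]. /tazaduubuv/ → tazazuuvuv.
Rule 3 (final e-epenthesis): the form ends in the consonant /v/, so [e] is inserted word-finally. /tazazuuvuv/ → tazazuuvuve.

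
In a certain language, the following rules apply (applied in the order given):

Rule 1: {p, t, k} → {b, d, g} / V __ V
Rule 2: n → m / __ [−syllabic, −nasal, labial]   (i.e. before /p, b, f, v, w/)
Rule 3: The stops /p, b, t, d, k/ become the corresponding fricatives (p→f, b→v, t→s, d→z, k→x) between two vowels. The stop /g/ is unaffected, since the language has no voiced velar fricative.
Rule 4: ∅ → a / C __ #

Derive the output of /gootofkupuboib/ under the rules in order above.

Rule 1 (intervocalic voicing): /t/ is a voiceless stop between vowels /o/ and /o/, so it voices to [d]. /p/ is a voiceless stop between vowels /u/ and /u/, so it voices to [b]. /gootofkupuboib/ → goodofkububoib.
Rule 2 (nasal place assimilation): no segment meets the environment; /goodofkububoib/ is unchanged.
Rule 3 (intervocalic spirantization): /d/ is a stop between vowels /o/ and /o/, so it spirantizes to the fricative [z]. /b/ is a stop between vowels /u/ and /u/, so it spirantizes to the fricative [v]. /b/ is a stop between vowels /u/ and /o/, so it spirantizes to the fricative [v]. /goodofkububoib/ → goozofkuvuvoib.
Rule 4 (final a-epenthesis): the form ends in the consonant /b/, so [a] is inserted word-finally. /goozofkuvuvoib/ → goozofkuvuvoiba.

goozofkuvuvoiba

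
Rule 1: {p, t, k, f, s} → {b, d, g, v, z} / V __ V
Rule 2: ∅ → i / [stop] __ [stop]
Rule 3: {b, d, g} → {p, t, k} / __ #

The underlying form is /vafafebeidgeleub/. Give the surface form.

Rule 1 (intervocalic voicing): /f/ is a voiceless obstruent between vowels /a/ and /a/, so it voices to [v]. /f/ is a voiceless obstruent between vowels /a/ and /e/, so it voices to [v]. /vafafebeidgeleub/ → vavavebeidgeleub.
Rule 2 (stop-cluster i-epenthesis): /d/ and /g/ form a stop–stop cluster, so [i] is inserted between them. /vavavebeidgeleub/ → vavavebeidigeleub.
Rule 3 (final devoicing): /b/ is a voiced stop in word-final position, so it devoices to [p]. /vavavebeidigeleub/ → vavavebeidigeleup.

vavavebeidigeleup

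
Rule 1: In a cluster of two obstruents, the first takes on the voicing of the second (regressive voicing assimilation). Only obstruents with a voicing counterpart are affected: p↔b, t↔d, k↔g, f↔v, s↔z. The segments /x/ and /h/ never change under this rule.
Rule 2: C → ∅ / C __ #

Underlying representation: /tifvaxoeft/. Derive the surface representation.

Rule 1 (regressive voicing assimilation): /f/ precedes the voiced obstruent /v/, so it voices to [v] by assimilation. /tifvaxoeft/ → tivvaxoeft.
Rule 2 (final cluster simplification): /t/ is the second consonant of a word-final cluster /ft/, so it deletes. /tivvaxoeft/ → tivvaxoef.

tivvaxoef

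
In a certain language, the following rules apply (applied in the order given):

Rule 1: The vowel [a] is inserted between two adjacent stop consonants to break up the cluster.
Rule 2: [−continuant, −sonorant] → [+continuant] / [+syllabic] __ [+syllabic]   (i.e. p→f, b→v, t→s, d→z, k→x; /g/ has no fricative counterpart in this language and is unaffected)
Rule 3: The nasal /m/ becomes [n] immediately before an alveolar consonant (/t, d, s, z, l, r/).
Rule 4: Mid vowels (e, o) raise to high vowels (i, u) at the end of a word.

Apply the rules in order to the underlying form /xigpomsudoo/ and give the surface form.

Rule 1 (stop-cluster a-epenthesis): /g/ and /p/ form a stop–stop cluster, so [a] is inserted between them. /xigpomsudoo/ → xigapomsudoo.
Rule 2 (intervocalic spirantization): /p/ is a stop between vowels /a/ and /o/, so it spirantizes to the fricative [f]. /d/ is a stop between vowels /u/ and /o/, so it spirantizes to the fricative [z]. /xigapomsudoo/ → xigafomsuzoo.
Rule 3 (nasal place assimilation): /m/ precedes the alveolar consonant /s/, so it assimilates in place to [n]. /xigafomsuzoo/ → xigafonsuzoo.
Rule 4 (final vowel raising): /o/ is a mid vowel in word-final position, so it raises to [u]. /xigafonsuzoo/ → xigafonsuzou.

xigafonsuzou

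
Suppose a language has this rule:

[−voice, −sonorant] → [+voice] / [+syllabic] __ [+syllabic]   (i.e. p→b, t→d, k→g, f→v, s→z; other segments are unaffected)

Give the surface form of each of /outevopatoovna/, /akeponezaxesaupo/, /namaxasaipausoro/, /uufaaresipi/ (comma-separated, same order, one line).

/outevopatoovna/: /t/ is a voiceless obstruent between vowels /u/ and /e/, so it voices to [d]. /p/ is a voiceless obstruent between vowels /o/ and /a/, so it voices to [b]. /t/ is a voiceless obstruent between vowels /a/ and /o/, so it voices to [d]. → [oudevobadoovna].
/akeponezaxesaupo/: /k/ is a voiceless obstruent between vowels /a/ and /e/, so it voices to [g]. /p/ is a voiceless obstruent between vowels /e/ and /o/, so it voices to [b]. /s/ is a voiceless obstruent between vowels /e/ and /a/, so it voices to [z]. /p/ is a voiceless obstruent between vowels /u/ and /o/, so it voices to [b]. → [agebonezaxezaubo].
/namaxasaipausoro/: /s/ is a voiceless obstruent between vowels /a/ and /a/, so it voices to [z]. /p/ is a voiceless obstruent between vowels /i/ and /a/, so it voices to [b]. /s/ is a voiceless obstruent between vowels /u/ and /o/, so it voices to [z]. → [namaxazaibauzoro].
/uufaaresipi/: /f/ is a voiceless obstruent between vowels /u/ and /a/, so it voices to [v]. /s/ is a voiceless obstruent between vowels /e/ and /i/, so it voices to [z]. /p/ is a voiceless obstruent between vowels /i/ and /i/, so it voices to [b]. → [uuvaarezibi].

oudevobadoovna, agebonezaxezaubo, namaxazaibauzoro, uuvaarezibi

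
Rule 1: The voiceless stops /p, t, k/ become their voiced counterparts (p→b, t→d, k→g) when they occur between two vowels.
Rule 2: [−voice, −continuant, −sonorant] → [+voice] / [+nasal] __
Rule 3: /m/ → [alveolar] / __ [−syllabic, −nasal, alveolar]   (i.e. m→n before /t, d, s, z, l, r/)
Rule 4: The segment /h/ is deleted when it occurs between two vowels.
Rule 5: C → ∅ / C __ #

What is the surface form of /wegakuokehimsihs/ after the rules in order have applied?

wegaguogeinsih

Rule 1 (intervocalic voicing): /k/ is a voiceless stop between vowels /a/ and /u/, so it voices to [g]. /k/ is a voiceless stop between vowels /o/ and /e/, so it voices to [g]. /wegakuokehimsihs/ → wegaguogehimsihs.
Rule 2 (post-nasal voicing): no segment meets the environment; /wegaguogehimsihs/ is unchanged.
Rule 3 (nasal place assimilation): /m/ precedes the alveolar consonant /s/, so it assimilates in place to [n]. /wegaguogehimsihs/ → wegaguogehinsihs.
Rule 4 (intervocalic h-deletion): /h/ occurs between vowels /e/ and /i/, so it deletes. /wegaguogehinsihs/ → wegaguogeinsihs.
Rule 5 (final cluster simplification): /s/ is the second consonant of a word-final cluster /hs/, so it deletes. /wegaguogeinsihs/ → wegaguogeinsih.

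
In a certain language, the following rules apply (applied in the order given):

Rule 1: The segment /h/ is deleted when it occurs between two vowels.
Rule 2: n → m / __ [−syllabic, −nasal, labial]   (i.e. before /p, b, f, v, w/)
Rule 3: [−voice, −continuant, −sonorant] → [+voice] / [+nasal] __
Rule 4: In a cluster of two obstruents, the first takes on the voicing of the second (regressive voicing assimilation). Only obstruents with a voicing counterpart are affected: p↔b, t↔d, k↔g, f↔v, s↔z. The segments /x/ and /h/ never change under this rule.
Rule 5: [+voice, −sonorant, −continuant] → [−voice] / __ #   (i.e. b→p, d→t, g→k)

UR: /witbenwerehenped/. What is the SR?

Rule 1 (intervocalic h-deletion): /h/ occurs between vowels /e/ and /e/, so it deletes. /witbenwerehenped/ → witbenwereenped.
Rule 2 (nasal place assimilation): /n/ precedes the labial consonant /w/, so it assimilates in place to [m]. /n/ precedes the labial consonant /p/, so it assimilates in place to [m]. /witbenwereenped/ → witbemwereemped.
Rule 3 (post-nasal voicing): /p/ is a voiceless stop immediately after the nasal /m/, so it voices to [b]. /witbemwereemped/ → witbemwereembed.
Rule 4 (regressive voicing assimilation): /t/ precedes the voiced obstruent /b/, so it voices to [d] by assimilation. /witbemwereembed/ → widbemwereembed.
Rule 5 (final devoicing): /d/ is a voiced stop in word-final position, so it devoices to [t]. /widbemwereembed/ → widbemwereembet.

widbemwereembet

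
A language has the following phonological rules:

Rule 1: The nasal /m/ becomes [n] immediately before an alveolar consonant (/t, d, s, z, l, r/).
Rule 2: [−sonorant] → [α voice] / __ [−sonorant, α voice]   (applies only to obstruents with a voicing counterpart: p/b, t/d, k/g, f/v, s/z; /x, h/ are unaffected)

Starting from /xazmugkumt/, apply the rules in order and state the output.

Rule 1 (nasal place assimilation): /m/ precedes the alveolar consonant /t/, so it assimilates in place to [n]. /xazmugkumt/ → xazmugkunt.
Rule 2 (regressive voicing assimilation): /g/ precedes the voiceless obstruent /k/, so it devoices to [k] by assimilation. /xazmugkunt/ → xazmukkunt.

xazmukkunt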